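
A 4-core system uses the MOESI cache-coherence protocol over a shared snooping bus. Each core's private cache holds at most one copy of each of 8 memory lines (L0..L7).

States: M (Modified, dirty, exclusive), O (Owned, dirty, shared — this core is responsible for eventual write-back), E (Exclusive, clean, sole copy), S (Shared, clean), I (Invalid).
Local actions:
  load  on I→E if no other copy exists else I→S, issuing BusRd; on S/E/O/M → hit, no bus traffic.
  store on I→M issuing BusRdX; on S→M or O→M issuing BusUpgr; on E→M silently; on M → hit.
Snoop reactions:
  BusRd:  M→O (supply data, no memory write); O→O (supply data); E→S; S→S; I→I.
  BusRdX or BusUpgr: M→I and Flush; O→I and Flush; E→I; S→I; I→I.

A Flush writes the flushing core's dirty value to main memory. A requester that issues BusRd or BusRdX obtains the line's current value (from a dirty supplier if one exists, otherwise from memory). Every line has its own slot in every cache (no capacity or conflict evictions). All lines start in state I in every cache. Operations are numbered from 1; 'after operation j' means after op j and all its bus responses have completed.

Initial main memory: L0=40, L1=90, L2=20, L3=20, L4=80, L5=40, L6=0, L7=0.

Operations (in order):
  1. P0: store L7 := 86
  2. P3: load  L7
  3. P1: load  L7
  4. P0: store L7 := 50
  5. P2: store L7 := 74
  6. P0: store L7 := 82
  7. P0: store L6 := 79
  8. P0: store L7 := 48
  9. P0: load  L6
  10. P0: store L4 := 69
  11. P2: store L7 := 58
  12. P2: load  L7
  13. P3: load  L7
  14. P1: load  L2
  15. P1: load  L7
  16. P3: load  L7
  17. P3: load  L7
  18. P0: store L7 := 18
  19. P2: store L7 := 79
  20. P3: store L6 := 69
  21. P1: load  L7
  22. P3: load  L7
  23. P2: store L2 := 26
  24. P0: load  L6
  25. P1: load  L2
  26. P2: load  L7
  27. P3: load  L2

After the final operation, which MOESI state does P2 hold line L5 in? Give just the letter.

state = I

[1] P0: store L7 := 86 | P0:M(86), P1:I, P2:I, P3:I | bus: BusRdX
[2] P3: load  L7 | P0:O(86), P1:I, P2:I, P3:S(86) | bus: BusRd
[3] P1: load  L7 | P0:O(86), P1:S(86), P2:I, P3:S(86) | bus: BusRd
[4] P0: store L7 := 50 | P0:M(50), P1:I, P2:I, P3:I | bus: BusUpgr
[5] P2: store L7 := 74 | P0:I, P1:I, P2:M(74), P3:I | bus: BusRdX,Flush
[6] P0: store L7 := 82 | P0:M(82), P1:I, P2:I, P3:I | bus: BusRdX,Flush
[7] P0: store L6 := 79 | P0:M(79), P1:I, P2:I, P3:I | bus: BusRdX
[8] P0: store L7 := 48 | P0:M(48), P1:I, P2:I, P3:I | bus: none
[9] P0: load  L6 | P0:M(79), P1:I, P2:I, P3:I | bus: none
[10] P0: store L4 := 69 | P0:M(69), P1:I, P2:I, P3:I | bus: BusRdX
[11] P2: store L7 := 58 | P0:I, P1:I, P2:M(58), P3:I | bus: BusRdX,Flush
[12] P2: load  L7 | P0:I, P1:I, P2:M(58), P3:I | bus: none
[13] P3: load  L7 | P0:I, P1:I, P2:O(58), P3:S(58) | bus: BusRd
[14] P1: load  L2 | P0:I, P1:E(20), P2:I, P3:I | bus: BusRd
[15] P1: load  L7 | P0:I, P1:S(58), P2:O(58), P3:S(58) | bus: BusRd
[16] P3: load  L7 | P0:I, P1:S(58), P2:O(58), P3:S(58) | bus: none
[17] P3: load  L7 | P0:I, P1:S(58), P2:O(58), P3:S(58) | bus: none
[18] P0: store L7 := 18 | P0:M(18), P1:I, P2:I, P3:I | bus: BusRdX,Flush
[19] P2: store L7 := 79 | P0:I, P1:I, P2:M(79), P3:I | bus: BusRdX,Flush
[20] P3: store L6 := 69 | P0:I, P1:I, P2:I, P3:M(69) | bus: BusRdX,Flush
[21] P1: load  L7 | P0:I, P1:S(79), P2:O(79), P3:I | bus: BusRd
[22] P3: load  L7 | P0:I, P1:S(79), P2:O(79), P3:S(79) | bus: BusRd
[23] P2: store L2 := 26 | P0:I, P1:I, P2:M(26), P3:I | bus: BusRdX
[24] P0: load  L6 | P0:S(69), P1:I, P2:I, P3:O(69) | bus: BusRd
[25] P1: load  L2 | P0:I, P1:S(26), P2:O(26), P3:I | bus: BusRd
[26] P2: load  L7 | P0:I, P1:S(79), P2:O(79), P3:S(79) | bus: none
[27] P3: load  L2 | P0:I, P1:S(26), P2:O(26), P3:S(26) | bus: BusRd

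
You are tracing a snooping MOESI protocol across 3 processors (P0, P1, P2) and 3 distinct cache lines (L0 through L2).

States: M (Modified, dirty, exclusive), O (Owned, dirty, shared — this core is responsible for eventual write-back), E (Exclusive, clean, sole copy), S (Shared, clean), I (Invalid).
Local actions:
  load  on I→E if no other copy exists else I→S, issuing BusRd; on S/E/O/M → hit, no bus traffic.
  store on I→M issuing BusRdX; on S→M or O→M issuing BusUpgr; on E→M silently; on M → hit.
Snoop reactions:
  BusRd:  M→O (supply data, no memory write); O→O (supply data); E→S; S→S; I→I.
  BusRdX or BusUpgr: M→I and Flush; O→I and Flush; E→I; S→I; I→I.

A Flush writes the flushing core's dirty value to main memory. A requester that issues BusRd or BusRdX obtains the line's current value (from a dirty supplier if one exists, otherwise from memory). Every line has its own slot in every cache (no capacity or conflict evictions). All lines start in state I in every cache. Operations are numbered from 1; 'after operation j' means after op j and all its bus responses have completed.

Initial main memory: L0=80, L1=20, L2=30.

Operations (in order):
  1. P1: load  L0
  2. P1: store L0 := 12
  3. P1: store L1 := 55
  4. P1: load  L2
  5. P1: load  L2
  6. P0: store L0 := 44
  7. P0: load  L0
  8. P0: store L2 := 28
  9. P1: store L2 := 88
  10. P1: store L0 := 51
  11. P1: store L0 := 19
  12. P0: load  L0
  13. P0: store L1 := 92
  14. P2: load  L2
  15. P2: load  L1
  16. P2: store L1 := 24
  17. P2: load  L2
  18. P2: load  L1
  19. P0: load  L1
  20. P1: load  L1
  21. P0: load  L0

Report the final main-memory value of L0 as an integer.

  op1 P1: load  L0 → I/E/I on L0; bus BusRd; mem=80
  op2 P1: store L0 := 12 → I/M/I on L0; bus (none); mem=80
  op3 P1: store L1 := 55 → I/M/I on L1; bus BusRdX; mem=20
  op4 P1: load  L2 → I/E/I on L2; bus BusRd; mem=30
  op5 P1: load  L2 → I/E/I on L2; bus (none); mem=30
  op6 P0: store L0 := 44 → M/I/I on L0; bus BusRdX Flush; mem=12
  op7 P0: load  L0 → M/I/I on L0; bus (none); mem=12
  op8 P0: store L2 := 28 → M/I/I on L2; bus BusRdX; mem=30
  op9 P1: store L2 := 88 → I/M/I on L2; bus BusRdX Flush; mem=28
  op10 P1: store L0 := 51 → I/M/I on L0; bus BusRdX Flush; mem=44
  op11 P1: store L0 := 19 → I/M/I on L0; bus (none); mem=44
  op12 P0: load  L0 → S/O/I on L0; bus BusRd; mem=44
  op13 P0: store L1 := 92 → M/I/I on L1; bus BusRdX Flush; mem=55
  op14 P2: load  L2 → I/O/S on L2; bus BusRd; mem=28
  op15 P2: load  L1 → O/I/S on L1; bus BusRd; mem=55
  op16 P2: store L1 := 24 → I/I/M on L1; bus BusUpgr Flush; mem=92
  op17 P2: load  L2 → I/O/S on L2; bus (none); mem=28
  op18 P2: load  L1 → I/I/M on L1; bus (none); mem=92
  op19 P0: load  L1 → S/I/O on L1; bus BusRd; mem=92
  op20 P1: load  L1 → S/S/O on L1; bus BusRd; mem=92
  op21 P0: load  L0 → S/O/I on L0; bus (none); mem=44

memory[L0] = 44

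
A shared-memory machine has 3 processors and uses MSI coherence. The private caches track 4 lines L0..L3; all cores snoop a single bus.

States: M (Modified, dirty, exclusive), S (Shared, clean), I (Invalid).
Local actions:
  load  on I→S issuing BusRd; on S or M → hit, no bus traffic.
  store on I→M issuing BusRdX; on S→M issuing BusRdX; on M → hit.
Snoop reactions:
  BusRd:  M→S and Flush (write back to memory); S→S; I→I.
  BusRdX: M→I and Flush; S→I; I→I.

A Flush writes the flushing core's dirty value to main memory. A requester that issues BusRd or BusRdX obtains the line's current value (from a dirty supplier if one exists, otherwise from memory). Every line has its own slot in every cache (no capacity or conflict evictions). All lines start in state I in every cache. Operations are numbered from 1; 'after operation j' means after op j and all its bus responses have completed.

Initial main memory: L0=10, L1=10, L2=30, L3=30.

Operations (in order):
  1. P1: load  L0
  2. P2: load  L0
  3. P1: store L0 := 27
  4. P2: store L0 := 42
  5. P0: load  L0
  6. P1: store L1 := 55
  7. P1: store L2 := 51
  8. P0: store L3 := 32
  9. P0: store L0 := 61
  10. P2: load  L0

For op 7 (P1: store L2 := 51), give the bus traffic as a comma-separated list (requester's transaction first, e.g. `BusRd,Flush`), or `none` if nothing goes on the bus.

1. P1: load  L0  bus=[BusRd]  L0: P0=I P1=S P2=I  mem[L0]=10
2. P2: load  L0  bus=[BusRd]  L0: P0=I P1=S P2=S  mem[L0]=10
3. P1: store L0 := 27  bus=[BusRdX]  L0: P0=I P1=M P2=I  mem[L0]=10
4. P2: store L0 := 42  bus=[BusRdX,Flush]  L0: P0=I P1=I P2=M  mem[L0]=27
5. P0: load  L0  bus=[BusRd,Flush]  L0: P0=S P1=I P2=S  mem[L0]=42
6. P1: store L1 := 55  bus=[BusRdX]  L1: P0=I P1=M P2=I  mem[L1]=10
7. P1: store L2 := 51  bus=[BusRdX]  L2: P0=I P1=M P2=I  mem[L2]=30
8. P0: store L3 := 32  bus=[BusRdX]  L3: P0=M P1=I P2=I  mem[L3]=30
9. P0: store L0 := 61  bus=[BusRdX]  L0: P0=M P1=I P2=I  mem[L0]=42
10. P2: load  L0  bus=[BusRd,Flush]  L0: P0=S P1=I P2=S  mem[L0]=61

bus = BusRdX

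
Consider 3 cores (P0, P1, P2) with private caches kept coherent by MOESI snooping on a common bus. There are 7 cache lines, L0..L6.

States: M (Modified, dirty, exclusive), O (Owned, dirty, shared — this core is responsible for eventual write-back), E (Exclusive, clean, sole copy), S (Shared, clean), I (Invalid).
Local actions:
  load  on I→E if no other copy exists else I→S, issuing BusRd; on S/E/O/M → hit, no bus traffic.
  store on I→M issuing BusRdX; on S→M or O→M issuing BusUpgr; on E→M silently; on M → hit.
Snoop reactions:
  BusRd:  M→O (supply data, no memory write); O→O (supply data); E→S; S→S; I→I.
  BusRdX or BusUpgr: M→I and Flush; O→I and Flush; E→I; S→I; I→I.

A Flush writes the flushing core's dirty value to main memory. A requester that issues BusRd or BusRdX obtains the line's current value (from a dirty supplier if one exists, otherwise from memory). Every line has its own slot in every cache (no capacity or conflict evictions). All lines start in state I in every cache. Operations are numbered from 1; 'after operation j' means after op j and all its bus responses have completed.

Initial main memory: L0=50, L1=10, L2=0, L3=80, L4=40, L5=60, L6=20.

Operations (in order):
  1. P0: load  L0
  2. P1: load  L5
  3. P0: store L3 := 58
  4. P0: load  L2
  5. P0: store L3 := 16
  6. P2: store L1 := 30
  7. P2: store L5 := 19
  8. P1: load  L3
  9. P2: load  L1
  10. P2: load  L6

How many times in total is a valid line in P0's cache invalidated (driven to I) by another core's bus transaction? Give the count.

step 1: P0: load  L0  ⟶  EII  (L0)  txn=BusRd  M[L0]=50
step 2: P1: load  L5  ⟶  IEI  (L5)  txn=BusRd  M[L5]=60
step 3: P0: store L3 := 58  ⟶  MII  (L3)  txn=BusRdX  M[L3]=80
step 4: P0: load  L2  ⟶  EII  (L2)  txn=BusRd  M[L2]=0
step 5: P0: store L3 := 16  ⟶  MII  (L3)  txn=∅  M[L3]=80
step 6: P2: store L1 := 30  ⟶  IIM  (L1)  txn=BusRdX  M[L1]=10
step 7: P2: store L5 := 19  ⟶  IIM  (L5)  txn=BusRdX  M[L5]=60
step 8: P1: load  L3  ⟶  OSI  (L3)  txn=BusRd  M[L3]=80
step 9: P2: load  L1  ⟶  IIM  (L1)  txn=∅  M[L1]=10
step 10: P2: load  L6  ⟶  IIE  (L6)  txn=BusRd  M[L6]=20

invalidations = 0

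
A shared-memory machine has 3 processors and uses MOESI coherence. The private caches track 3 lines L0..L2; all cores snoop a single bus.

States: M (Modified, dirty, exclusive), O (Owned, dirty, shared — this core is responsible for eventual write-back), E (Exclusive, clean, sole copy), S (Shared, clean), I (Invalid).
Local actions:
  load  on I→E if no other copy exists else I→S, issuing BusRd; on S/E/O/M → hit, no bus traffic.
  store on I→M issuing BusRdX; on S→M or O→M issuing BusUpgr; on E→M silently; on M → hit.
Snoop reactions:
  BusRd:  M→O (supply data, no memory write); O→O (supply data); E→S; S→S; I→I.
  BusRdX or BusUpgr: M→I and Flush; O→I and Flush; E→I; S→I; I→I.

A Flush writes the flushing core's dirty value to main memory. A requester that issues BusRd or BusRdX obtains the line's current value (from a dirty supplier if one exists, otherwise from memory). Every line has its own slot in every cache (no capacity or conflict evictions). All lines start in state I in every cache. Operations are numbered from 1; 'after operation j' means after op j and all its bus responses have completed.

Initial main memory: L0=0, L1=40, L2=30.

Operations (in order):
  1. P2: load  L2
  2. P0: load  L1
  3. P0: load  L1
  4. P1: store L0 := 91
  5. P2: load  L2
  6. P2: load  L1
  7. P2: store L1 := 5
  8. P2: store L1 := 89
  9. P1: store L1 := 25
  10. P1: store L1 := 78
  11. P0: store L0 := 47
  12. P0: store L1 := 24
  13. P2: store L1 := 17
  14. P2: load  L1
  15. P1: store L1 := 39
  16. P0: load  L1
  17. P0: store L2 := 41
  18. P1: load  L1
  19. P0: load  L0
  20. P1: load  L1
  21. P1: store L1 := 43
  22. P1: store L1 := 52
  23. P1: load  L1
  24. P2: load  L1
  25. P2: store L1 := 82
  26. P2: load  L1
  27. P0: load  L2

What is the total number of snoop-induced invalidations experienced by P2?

invalidations = 3

[1] P2: load  L2 | P0:I, P1:I, P2:E(30) | bus: BusRd
[2] P0: load  L1 | P0:E(40), P1:I, P2:I | bus: BusRd
[3] P0: load  L1 | P0:E(40), P1:I, P2:I | bus: none
[4] P1: store L0 := 91 | P0:I, P1:M(91), P2:I | bus: BusRdX
[5] P2: load  L2 | P0:I, P1:I, P2:E(30) | bus: none
[6] P2: load  L1 | P0:S(40), P1:I, P2:S(40) | bus: BusRd
[7] P2: store L1 := 5 | P0:I, P1:I, P2:M(5) | bus: BusUpgr
[8] P2: store L1 := 89 | P0:I, P1:I, P2:M(89) | bus: none
[9] P1: store L1 := 25 | P0:I, P1:M(25), P2:I | bus: BusRdX,Flush
[10] P1: store L1 := 78 | P0:I, P1:M(78), P2:I | bus: none
[11] P0: store L0 := 47 | P0:M(47), P1:I, P2:I | bus: BusRdX,Flush
[12] P0: store L1 := 24 | P0:M(24), P1:I, P2:I | bus: BusRdX,Flush
[13] P2: store L1 := 17 | P0:I, P1:I, P2:M(17) | bus: BusRdX,Flush
[14] P2: load  L1 | P0:I, P1:I, P2:M(17) | bus: none
[15] P1: store L1 := 39 | P0:I, P1:M(39), P2:I | bus: BusRdX,Flush
[16] P0: load  L1 | P0:S(39), P1:O(39), P2:I | bus: BusRd
[17] P0: store L2 := 41 | P0:M(41), P1:I, P2:I | bus: BusRdX
[18] P1: load  L1 | P0:S(39), P1:O(39), P2:I | bus: none
[19] P0: load  L0 | P0:M(47), P1:I, P2:I | bus: none
[20] P1: load  L1 | P0:S(39), P1:O(39), P2:I | bus: none
[21] P1: store L1 := 43 | P0:I, P1:M(43), P2:I | bus: BusUpgr
[22] P1: store L1 := 52 | P0:I, P1:M(52), P2:I | bus: none
[23] P1: load  L1 | P0:I, P1:M(52), P2:I | bus: none
[24] P2: load  L1 | P0:I, P1:O(52), P2:S(52) | bus: BusRd
[25] P2: store L1 := 82 | P0:I, P1:I, P2:M(82) | bus: BusUpgr,Flush
[26] P2: load  L1 | P0:I, P1:I, P2:M(82) | bus: none
[27] P0: load  L2 | P0:M(41), P1:I, P2:I | bus: none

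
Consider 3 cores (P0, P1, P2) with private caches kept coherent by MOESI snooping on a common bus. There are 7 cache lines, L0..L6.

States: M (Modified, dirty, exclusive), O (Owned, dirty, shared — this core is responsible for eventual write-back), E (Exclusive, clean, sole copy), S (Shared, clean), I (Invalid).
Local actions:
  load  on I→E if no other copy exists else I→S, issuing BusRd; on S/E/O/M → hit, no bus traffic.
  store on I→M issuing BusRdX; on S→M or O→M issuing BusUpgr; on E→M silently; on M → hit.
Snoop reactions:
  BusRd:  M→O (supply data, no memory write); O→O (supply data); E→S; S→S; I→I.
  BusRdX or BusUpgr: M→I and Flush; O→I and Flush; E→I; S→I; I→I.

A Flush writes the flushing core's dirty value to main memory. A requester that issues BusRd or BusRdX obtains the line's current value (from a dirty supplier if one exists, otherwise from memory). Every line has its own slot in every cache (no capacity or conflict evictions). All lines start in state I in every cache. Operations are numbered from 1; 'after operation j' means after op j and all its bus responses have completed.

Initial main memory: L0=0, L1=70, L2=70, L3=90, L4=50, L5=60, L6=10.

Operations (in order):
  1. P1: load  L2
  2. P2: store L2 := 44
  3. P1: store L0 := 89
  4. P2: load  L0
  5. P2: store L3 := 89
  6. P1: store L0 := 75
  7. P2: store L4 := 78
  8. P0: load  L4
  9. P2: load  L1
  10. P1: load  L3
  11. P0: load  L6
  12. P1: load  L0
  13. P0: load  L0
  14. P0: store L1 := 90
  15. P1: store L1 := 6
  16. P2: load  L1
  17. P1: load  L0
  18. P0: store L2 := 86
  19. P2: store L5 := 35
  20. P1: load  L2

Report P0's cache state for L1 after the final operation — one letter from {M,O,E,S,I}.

state = I

[1] P1: load  L2 | P0:I, P1:E(70), P2:I | bus: BusRd
[2] P2: store L2 := 44 | P0:I, P1:I, P2:M(44) | bus: BusRdX
[3] P1: store L0 := 89 | P0:I, P1:M(89), P2:I | bus: BusRdX
[4] P2: load  L0 | P0:I, P1:O(89), P2:S(89) | bus: BusRd
[5] P2: store L3 := 89 | P0:I, P1:I, P2:M(89) | bus: BusRdX
[6] P1: store L0 := 75 | P0:I, P1:M(75), P2:I | bus: BusUpgr
[7] P2: store L4 := 78 | P0:I, P1:I, P2:M(78) | bus: BusRdX
[8] P0: load  L4 | P0:S(78), P1:I, P2:O(78) | bus: BusRd
[9] P2: load  L1 | P0:I, P1:I, P2:E(70) | bus: BusRd
[10] P1: load  L3 | P0:I, P1:S(89), P2:O(89) | bus: BusRd
[11] P0: load  L6 | P0:E(10), P1:I, P2:I | bus: BusRd
[12] P1: load  L0 | P0:I, P1:M(75), P2:I | bus: none
[13] P0: load  L0 | P0:S(75), P1:O(75), P2:I | bus: BusRd
[14] P0: store L1 := 90 | P0:M(90), P1:I, P2:I | bus: BusRdX
[15] P1: store L1 := 6 | P0:I, P1:M(6), P2:I | bus: BusRdX,Flush
[16] P2: load  L1 | P0:I, P1:O(6), P2:S(6) | bus: BusRd
[17] P1: load  L0 | P0:S(75), P1:O(75), P2:I | bus: none
[18] P0: store L2 := 86 | P0:M(86), P1:I, P2:I | bus: BusRdX,Flush
[19] P2: store L5 := 35 | P0:I, P1:I, P2:M(35) | bus: BusRdX
[20] P1: load  L2 | P0:O(86), P1:S(86), P2:I | bus: BusRd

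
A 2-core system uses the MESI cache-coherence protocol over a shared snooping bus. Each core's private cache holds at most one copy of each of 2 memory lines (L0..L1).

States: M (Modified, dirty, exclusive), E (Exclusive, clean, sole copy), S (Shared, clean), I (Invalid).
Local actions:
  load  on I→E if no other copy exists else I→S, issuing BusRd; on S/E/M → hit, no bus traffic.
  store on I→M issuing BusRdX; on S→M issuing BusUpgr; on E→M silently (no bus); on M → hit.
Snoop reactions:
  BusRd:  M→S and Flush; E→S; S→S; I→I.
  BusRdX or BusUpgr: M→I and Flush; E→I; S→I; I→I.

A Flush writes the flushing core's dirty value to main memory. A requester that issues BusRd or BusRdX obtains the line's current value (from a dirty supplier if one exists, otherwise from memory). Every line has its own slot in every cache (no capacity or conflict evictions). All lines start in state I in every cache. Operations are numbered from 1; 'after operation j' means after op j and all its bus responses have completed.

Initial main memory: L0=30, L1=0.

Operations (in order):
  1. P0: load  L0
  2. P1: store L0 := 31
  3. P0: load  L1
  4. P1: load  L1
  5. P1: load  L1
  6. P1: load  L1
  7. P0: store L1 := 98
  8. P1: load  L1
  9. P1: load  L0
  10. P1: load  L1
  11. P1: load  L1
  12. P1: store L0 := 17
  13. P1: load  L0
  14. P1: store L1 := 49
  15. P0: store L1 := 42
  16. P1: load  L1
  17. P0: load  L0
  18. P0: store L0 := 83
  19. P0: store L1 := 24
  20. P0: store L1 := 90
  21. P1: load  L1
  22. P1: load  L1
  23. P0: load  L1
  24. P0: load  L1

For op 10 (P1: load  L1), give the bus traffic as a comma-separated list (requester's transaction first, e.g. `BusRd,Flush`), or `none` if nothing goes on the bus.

step 1: P0: load  L0  ⟶  EI  (L0)  txn=BusRd  M[L0]=30
step 2: P1: store L0 := 31  ⟶  IM  (L0)  txn=BusRdX  M[L0]=30
step 3: P0: load  L1  ⟶  EI  (L1)  txn=BusRd  M[L1]=0
step 4: P1: load  L1  ⟶  SS  (L1)  txn=BusRd  M[L1]=0
step 5: P1: load  L1  ⟶  SS  (L1)  txn=∅  M[L1]=0
step 6: P1: load  L1  ⟶  SS  (L1)  txn=∅  M[L1]=0
step 7: P0: store L1 := 98  ⟶  MI  (L1)  txn=BusUpgr  M[L1]=0
step 8: P1: load  L1  ⟶  SS  (L1)  txn=BusRd+Flush  M[L1]=98
step 9: P1: load  L0  ⟶  IM  (L0)  txn=∅  M[L0]=30
step 10: P1: load  L1  ⟶  SS  (L1)  txn=∅  M[L1]=98
step 11: P1: load  L1  ⟶  SS  (L1)  txn=∅  M[L1]=98
step 12: P1: store L0 := 17  ⟶  IM  (L0)  txn=∅  M[L0]=30
step 13: P1: load  L0  ⟶  IM  (L0)  txn=∅  M[L0]=30
step 14: P1: store L1 := 49  ⟶  IM  (L1)  txn=BusUpgr  M[L1]=98
step 15: P0: store L1 := 42  ⟶  MI  (L1)  txn=BusRdX+Flush  M[L1]=49
step 16: P1: load  L1  ⟶  SS  (L1)  txn=BusRd+Flush  M[L1]=42
step 17: P0: load  L0  ⟶  SS  (L0)  txn=BusRd+Flush  M[L0]=17
step 18: P0: store L0 := 83  ⟶  MI  (L0)  txn=BusUpgr  M[L0]=17
step 19: P0: store L1 := 24  ⟶  MI  (L1)  txn=BusUpgr  M[L1]=42
step 20: P0: store L1 := 90  ⟶  MI  (L1)  txn=∅  M[L1]=42
step 21: P1: load  L1  ⟶  SS  (L1)  txn=BusRd+Flush  M[L1]=90
step 22: P1: load  L1  ⟶  SS  (L1)  txn=∅  M[L1]=90
step 23: P0: load  L1  ⟶  SS  (L1)  txn=∅  M[L1]=90
step 24: P0: load  L1  ⟶  SS  (L1)  txn=∅  M[L1]=90

bus = none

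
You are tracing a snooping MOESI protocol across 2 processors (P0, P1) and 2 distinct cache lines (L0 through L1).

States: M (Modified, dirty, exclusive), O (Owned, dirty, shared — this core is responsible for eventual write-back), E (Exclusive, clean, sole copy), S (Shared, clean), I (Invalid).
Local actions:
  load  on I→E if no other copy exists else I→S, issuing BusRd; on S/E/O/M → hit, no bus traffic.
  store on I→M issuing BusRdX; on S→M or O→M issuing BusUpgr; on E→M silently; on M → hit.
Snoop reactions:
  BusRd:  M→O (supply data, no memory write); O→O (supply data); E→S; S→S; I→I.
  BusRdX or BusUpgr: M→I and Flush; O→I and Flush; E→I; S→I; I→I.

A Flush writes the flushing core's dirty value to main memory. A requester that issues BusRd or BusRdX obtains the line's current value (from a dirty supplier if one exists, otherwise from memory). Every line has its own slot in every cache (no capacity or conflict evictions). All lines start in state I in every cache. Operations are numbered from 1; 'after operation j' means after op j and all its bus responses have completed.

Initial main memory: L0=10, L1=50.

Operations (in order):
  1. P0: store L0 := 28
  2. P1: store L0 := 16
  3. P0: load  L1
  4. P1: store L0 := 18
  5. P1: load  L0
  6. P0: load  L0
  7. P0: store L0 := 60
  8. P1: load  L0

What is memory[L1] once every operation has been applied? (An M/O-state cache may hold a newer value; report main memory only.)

[1] P0: store L0 := 28 | P0:M(28), P1:I | bus: BusRdX
[2] P1: store L0 := 16 | P0:I, P1:M(16) | bus: BusRdX,Flush
[3] P0: load  L1 | P0:E(50), P1:I | bus: BusRd
[4] P1: store L0 := 18 | P0:I, P1:M(18) | bus: none
[5] P1: load  L0 | P0:I, P1:M(18) | bus: none
[6] P0: load  L0 | P0:S(18), P1:O(18) | bus: BusRd
[7] P0: store L0 := 60 | P0:M(60), P1:I | bus: BusUpgr,Flush
[8] P1: load  L0 | P0:O(60), P1:S(60) | bus: BusRd

memory[L1] = 50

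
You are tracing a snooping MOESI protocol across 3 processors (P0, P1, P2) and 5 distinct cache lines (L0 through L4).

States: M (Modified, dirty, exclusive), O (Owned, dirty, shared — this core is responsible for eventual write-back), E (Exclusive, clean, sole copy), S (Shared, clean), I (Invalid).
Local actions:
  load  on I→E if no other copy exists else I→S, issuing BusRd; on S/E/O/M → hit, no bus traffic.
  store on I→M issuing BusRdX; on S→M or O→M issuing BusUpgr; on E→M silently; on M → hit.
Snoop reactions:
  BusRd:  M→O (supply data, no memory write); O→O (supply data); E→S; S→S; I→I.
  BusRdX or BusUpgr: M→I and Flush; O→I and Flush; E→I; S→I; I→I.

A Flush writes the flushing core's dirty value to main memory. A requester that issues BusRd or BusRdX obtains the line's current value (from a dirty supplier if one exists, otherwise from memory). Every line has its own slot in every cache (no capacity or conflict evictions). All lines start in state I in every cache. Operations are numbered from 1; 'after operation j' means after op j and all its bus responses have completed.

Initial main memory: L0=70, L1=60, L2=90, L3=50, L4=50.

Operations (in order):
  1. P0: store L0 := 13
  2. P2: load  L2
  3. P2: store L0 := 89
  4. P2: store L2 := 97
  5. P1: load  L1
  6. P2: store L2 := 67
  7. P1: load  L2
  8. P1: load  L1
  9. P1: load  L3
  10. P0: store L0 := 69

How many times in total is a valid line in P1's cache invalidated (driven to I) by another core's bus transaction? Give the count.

1. P0: store L0 := 13  bus=[BusRdX]  L0: P0=M P1=I P2=I  mem[L0]=70
2. P2: load  L2  bus=[BusRd]  L2: P0=I P1=I P2=E  mem[L2]=90
3. P2: store L0 := 89  bus=[BusRdX,Flush]  L0: P0=I P1=I P2=M  mem[L0]=13
4. P2: store L2 := 97  bus=[-]  L2: P0=I P1=I P2=M  mem[L2]=90
5. P1: load  L1  bus=[BusRd]  L1: P0=I P1=E P2=I  mem[L1]=60
6. P2: store L2 := 67  bus=[-]  L2: P0=I P1=I P2=M  mem[L2]=90
7. P1: load  L2  bus=[BusRd]  L2: P0=I P1=S P2=O  mem[L2]=90
8. P1: load  L1  bus=[-]  L1: P0=I P1=E P2=I  mem[L1]=60
9. P1: load  L3  bus=[BusRd]  L3: P0=I P1=E P2=I  mem[L3]=50
10. P0: store L0 := 69  bus=[BusRdX,Flush]  L0: P0=M P1=I P2=I  mem[L0]=89

invalidations = 0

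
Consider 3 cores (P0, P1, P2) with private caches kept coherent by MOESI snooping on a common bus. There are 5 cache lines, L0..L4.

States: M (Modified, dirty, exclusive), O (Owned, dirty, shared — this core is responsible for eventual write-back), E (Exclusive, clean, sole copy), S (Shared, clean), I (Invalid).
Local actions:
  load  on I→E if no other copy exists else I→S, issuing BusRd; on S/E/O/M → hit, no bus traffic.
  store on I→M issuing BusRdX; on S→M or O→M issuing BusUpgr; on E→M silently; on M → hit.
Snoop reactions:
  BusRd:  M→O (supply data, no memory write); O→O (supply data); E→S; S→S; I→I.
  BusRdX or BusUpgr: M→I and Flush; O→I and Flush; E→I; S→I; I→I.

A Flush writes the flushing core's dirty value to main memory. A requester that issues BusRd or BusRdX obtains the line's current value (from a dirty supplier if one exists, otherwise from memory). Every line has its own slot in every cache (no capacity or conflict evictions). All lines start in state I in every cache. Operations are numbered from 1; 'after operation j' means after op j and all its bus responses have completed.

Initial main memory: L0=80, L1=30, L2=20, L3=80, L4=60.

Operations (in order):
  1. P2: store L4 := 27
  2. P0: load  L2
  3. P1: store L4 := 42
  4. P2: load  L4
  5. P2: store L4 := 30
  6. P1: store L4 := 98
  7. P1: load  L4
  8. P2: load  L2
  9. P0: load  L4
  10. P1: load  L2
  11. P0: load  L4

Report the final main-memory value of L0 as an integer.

[1] P2: store L4 := 27 | P0:I, P1:I, P2:M(27) | bus: BusRdX
[2] P0: load  L2 | P0:E(20), P1:I, P2:I | bus: BusRd
[3] P1: store L4 := 42 | P0:I, P1:M(42), P2:I | bus: BusRdX,Flush
[4] P2: load  L4 | P0:I, P1:O(42), P2:S(42) | bus: BusRd
[5] P2: store L4 := 30 | P0:I, P1:I, P2:M(30) | bus: BusUpgr,Flush
[6] P1: store L4 := 98 | P0:I, P1:M(98), P2:I | bus: BusRdX,Flush
[7] P1: load  L4 | P0:I, P1:M(98), P2:I | bus: none
[8] P2: load  L2 | P0:S(20), P1:I, P2:S(20) | bus: BusRd
[9] P0: load  L4 | P0:S(98), P1:O(98), P2:I | bus: BusRd
[10] P1: load  L2 | P0:S(20), P1:S(20), P2:S(20) | bus: BusRd
[11] P0: load  L4 | P0:S(98), P1:O(98), P2:I | bus: none

memory[L0] = 80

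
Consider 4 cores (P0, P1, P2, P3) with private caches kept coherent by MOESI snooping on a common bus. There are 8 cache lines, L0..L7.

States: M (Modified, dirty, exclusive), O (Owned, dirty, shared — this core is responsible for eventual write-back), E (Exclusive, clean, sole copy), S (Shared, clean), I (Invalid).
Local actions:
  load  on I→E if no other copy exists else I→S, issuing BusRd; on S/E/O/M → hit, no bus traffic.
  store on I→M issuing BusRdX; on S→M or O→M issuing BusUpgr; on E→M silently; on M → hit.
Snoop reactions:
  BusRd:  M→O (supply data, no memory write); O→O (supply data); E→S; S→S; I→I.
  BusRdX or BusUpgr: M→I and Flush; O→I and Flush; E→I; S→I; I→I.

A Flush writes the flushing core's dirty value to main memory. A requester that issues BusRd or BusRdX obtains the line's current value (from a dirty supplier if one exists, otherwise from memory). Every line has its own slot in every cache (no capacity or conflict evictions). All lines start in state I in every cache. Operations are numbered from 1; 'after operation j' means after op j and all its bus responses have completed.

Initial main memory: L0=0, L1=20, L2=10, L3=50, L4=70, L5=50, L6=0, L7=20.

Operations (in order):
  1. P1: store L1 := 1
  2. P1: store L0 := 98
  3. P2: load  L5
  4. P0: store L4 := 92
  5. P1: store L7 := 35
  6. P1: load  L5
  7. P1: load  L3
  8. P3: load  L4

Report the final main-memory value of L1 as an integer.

memory[L1] = 20

step 1: P1: store L1 := 1  ⟶  IMII  (L1)  txn=BusRdX  M[L1]=20
step 2: P1: store L0 := 98  ⟶  IMII  (L0)  txn=BusRdX  M[L0]=0
step 3: P2: load  L5  ⟶  IIEI  (L5)  txn=BusRd  M[L5]=50
step 4: P0: store L4 := 92  ⟶  MIII  (L4)  txn=BusRdX  M[L4]=70
step 5: P1: store L7 := 35  ⟶  IMII  (L7)  txn=BusRdX  M[L7]=20
step 6: P1: load  L5  ⟶  ISSI  (L5)  txn=BusRd  M[L5]=50
step 7: P1: load  L3  ⟶  IEII  (L3)  txn=BusRd  M[L3]=50
step 8: P3: load  L4  ⟶  OIIS  (L4)  txn=BusRd  M[L4]=70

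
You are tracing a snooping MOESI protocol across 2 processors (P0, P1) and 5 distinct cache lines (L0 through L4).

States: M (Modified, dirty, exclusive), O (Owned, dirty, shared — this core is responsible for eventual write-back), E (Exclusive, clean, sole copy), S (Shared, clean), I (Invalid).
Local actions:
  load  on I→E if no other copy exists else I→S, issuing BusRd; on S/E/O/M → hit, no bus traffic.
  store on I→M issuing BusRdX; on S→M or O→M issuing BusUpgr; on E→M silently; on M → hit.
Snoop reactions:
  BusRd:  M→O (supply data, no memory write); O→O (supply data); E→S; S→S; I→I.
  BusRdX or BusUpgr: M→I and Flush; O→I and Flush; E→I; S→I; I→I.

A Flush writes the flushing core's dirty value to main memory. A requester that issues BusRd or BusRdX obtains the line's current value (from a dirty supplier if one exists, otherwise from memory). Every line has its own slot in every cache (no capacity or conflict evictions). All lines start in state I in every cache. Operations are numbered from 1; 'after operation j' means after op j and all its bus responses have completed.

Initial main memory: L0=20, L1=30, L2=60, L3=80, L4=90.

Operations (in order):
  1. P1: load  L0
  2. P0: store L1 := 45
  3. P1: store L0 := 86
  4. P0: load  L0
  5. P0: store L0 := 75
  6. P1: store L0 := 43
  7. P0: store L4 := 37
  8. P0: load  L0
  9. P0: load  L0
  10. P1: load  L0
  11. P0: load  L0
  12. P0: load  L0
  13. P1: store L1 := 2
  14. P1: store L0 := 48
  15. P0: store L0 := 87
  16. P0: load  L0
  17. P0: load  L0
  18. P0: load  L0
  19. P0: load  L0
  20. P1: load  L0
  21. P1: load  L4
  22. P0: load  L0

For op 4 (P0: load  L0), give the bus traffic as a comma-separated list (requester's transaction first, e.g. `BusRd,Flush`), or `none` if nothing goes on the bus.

bus = BusRd

step 1: P1: load  L0  ⟶  IE  (L0)  txn=BusRd  M[L0]=20
step 2: P0: store L1 := 45  ⟶  MI  (L1)  txn=BusRdX  M[L1]=30
step 3: P1: store L0 := 86  ⟶  IM  (L0)  txn=∅  M[L0]=20
step 4: P0: load  L0  ⟶  SO  (L0)  txn=BusRd  M[L0]=20
step 5: P0: store L0 := 75  ⟶  MI  (L0)  txn=BusUpgr+Flush  M[L0]=86
step 6: P1: store L0 := 43  ⟶  IM  (L0)  txn=BusRdX+Flush  M[L0]=75
step 7: P0: store L4 := 37  ⟶  MI  (L4)  txn=BusRdX  M[L4]=90
step 8: P0: load  L0  ⟶  SO  (L0)  txn=BusRd  M[L0]=75
step 9: P0: load  L0  ⟶  SO  (L0)  txn=∅  M[L0]=75
step 10: P1: load  L0  ⟶  SO  (L0)  txn=∅  M[L0]=75
step 11: P0: load  L0  ⟶  SO  (L0)  txn=∅  M[L0]=75
step 12: P0: load  L0  ⟶  SO  (L0)  txn=∅  M[L0]=75
step 13: P1: store L1 := 2  ⟶  IM  (L1)  txn=BusRdX+Flush  M[L1]=45
step 14: P1: store L0 := 48  ⟶  IM  (L0)  txn=BusUpgr  M[L0]=75
step 15: P0: store L0 := 87  ⟶  MI  (L0)  txn=BusRdX+Flush  M[L0]=48
step 16: P0: load  L0  ⟶  MI  (L0)  txn=∅  M[L0]=48
step 17: P0: load  L0  ⟶  MI  (L0)  txn=∅  M[L0]=48
step 18: P0: load  L0  ⟶  MI  (L0)  txn=∅  M[L0]=48
step 19: P0: load  L0  ⟶  MI  (L0)  txn=∅  M[L0]=48
step 20: P1: load  L0  ⟶  OS  (L0)  txn=BusRd  M[L0]=48
step 21: P1: load  L4  ⟶  OS  (L4)  txn=BusRd  M[L4]=90
step 22: P0: load  L0  ⟶  OS  (L0)  txn=∅  M[L0]=48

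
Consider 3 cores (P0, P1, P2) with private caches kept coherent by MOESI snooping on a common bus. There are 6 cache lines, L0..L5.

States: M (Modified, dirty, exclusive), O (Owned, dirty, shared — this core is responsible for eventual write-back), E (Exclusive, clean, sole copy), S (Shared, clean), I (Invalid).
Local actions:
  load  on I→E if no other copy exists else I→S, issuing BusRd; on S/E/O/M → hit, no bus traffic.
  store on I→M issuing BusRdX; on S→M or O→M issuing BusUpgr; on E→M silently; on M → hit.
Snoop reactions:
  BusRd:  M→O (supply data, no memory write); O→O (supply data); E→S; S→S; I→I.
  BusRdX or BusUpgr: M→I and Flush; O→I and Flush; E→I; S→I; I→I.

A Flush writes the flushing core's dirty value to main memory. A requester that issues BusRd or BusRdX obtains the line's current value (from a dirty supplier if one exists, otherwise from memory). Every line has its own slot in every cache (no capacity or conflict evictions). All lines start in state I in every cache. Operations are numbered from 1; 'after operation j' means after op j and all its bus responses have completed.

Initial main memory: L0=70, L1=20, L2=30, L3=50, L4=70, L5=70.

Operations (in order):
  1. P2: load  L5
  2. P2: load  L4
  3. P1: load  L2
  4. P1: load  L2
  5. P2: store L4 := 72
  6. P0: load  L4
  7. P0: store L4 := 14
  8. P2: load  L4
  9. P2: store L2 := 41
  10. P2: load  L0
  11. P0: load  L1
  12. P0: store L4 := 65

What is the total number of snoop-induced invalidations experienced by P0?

[1] P2: load  L5 | P0:I, P1:I, P2:E(70) | bus: BusRd
[2] P2: load  L4 | P0:I, P1:I, P2:E(70) | bus: BusRd
[3] P1: load  L2 | P0:I, P1:E(30), P2:I | bus: BusRd
[4] P1: load  L2 | P0:I, P1:E(30), P2:I | bus: none
[5] P2: store L4 := 72 | P0:I, P1:I, P2:M(72) | bus: none
[6] P0: load  L4 | P0:S(72), P1:I, P2:O(72) | bus: BusRd
[7] P0: store L4 := 14 | P0:M(14), P1:I, P2:I | bus: BusUpgr,Flush
[8] P2: load  L4 | P0:O(14), P1:I, P2:S(14) | bus: BusRd
[9] P2: store L2 := 41 | P0:I, P1:I, P2:M(41) | bus: BusRdX
[10] P2: load  L0 | P0:I, P1:I, P2:E(70) | bus: BusRd
[11] P0: load  L1 | P0:E(20), P1:I, P2:I | bus: BusRd
[12] P0: store L4 := 65 | P0:M(65), P1:I, P2:I | bus: BusUpgr

invalidations = 0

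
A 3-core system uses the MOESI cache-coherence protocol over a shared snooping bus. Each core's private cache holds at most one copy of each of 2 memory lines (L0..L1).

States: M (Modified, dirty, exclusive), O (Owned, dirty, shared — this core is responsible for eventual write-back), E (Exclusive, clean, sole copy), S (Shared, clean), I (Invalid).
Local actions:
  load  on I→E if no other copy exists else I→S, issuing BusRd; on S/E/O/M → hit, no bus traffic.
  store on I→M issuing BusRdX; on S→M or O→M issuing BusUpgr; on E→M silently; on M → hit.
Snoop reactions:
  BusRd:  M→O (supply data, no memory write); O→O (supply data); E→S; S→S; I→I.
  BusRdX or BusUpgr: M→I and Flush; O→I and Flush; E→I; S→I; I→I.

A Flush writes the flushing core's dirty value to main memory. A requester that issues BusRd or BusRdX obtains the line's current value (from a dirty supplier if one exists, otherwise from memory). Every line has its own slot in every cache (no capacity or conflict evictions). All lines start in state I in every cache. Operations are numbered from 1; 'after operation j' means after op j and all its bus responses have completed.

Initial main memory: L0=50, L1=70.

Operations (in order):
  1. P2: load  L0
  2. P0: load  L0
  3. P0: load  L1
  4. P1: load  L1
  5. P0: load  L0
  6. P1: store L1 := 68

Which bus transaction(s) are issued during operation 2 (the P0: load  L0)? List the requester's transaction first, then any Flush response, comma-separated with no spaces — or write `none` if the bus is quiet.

[1] P2: load  L0 | P0:I, P1:I, P2:E(50) | bus: BusRd
[2] P0: load  L0 | P0:S(50), P1:I, P2:S(50) | bus: BusRd
[3] P0: load  L1 | P0:E(70), P1:I, P2:I | bus: BusRd
[4] P1: load  L1 | P0:S(70), P1:S(70), P2:I | bus: BusRd
[5] P0: load  L0 | P0:S(50), P1:I, P2:S(50) | bus: none
[6] P1: store L1 := 68 | P0:I, P1:M(68), P2:I | bus: BusUpgr

bus = BusRd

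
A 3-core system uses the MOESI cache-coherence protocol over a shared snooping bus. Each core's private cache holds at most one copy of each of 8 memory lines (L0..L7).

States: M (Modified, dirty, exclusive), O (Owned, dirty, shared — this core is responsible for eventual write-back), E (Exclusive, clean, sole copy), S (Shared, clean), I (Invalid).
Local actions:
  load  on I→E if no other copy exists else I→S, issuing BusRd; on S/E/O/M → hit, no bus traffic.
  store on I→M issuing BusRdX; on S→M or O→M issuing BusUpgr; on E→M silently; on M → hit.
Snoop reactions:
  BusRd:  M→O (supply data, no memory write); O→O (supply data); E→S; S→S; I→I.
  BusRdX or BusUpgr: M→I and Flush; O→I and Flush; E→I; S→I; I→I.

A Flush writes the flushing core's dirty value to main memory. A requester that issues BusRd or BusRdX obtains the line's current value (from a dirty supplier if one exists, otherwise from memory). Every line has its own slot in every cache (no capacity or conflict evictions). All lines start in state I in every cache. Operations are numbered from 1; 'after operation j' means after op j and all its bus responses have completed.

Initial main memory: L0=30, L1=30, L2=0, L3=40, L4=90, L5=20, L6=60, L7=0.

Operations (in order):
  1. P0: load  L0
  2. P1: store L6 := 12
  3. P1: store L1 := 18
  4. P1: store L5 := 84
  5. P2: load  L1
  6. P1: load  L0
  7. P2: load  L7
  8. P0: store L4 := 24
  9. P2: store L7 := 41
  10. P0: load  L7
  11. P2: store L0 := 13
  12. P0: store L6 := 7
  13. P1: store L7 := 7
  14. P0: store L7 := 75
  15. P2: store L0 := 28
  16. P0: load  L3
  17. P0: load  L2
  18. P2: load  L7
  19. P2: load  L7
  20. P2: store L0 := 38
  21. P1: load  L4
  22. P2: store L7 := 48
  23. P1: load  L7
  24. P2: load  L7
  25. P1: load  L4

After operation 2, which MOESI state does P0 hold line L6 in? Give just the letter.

state = I

  op1 P0: load  L0 → E/I/I on L0; bus BusRd; mem=30
  op2 P1: store L6 := 12 → I/M/I on L6; bus BusRdX; mem=60
  op3 P1: store L1 := 18 → I/M/I on L1; bus BusRdX; mem=30
  op4 P1: store L5 := 84 → I/M/I on L5; bus BusRdX; mem=20
  op5 P2: load  L1 → I/O/S on L1; bus BusRd; mem=30
  op6 P1: load  L0 → S/S/I on L0; bus BusRd; mem=30
  op7 P2: load  L7 → I/I/E on L7; bus BusRd; mem=0
  op8 P0: store L4 := 24 → M/I/I on L4; bus BusRdX; mem=90
  op9 P2: store L7 := 41 → I/I/M on L7; bus (none); mem=0
  op10 P0: load  L7 → S/I/O on L7; bus BusRd; mem=0
  op11 P2: store L0 := 13 → I/I/M on L0; bus BusRdX; mem=30
  op12 P0: store L6 := 7 → M/I/I on L6; bus BusRdX Flush; mem=12
  op13 P1: store L7 := 7 → I/M/I on L7; bus BusRdX Flush; mem=41
  op14 P0: store L7 := 75 → M/I/I on L7; bus BusRdX Flush; mem=7
  op15 P2: store L0 := 28 → I/I/M on L0; bus (none); mem=30
  op16 P0: load  L3 → E/I/I on L3; bus BusRd; mem=40
  op17 P0: load  L2 → E/I/I on L2; bus BusRd; mem=0
  op18 P2: load  L7 → O/I/S on L7; bus BusRd; mem=7
  op19 P2: load  L7 → O/I/S on L7; bus (none); mem=7
  op20 P2: store L0 := 38 → I/I/M on L0; bus (none); mem=30
  op21 P1: load  L4 → O/S/I on L4; bus BusRd; mem=90
  op22 P2: store L7 := 48 → I/I/M on L7; bus BusUpgr Flush; mem=75
  op23 P1: load  L7 → I/S/O on L7; bus BusRd; mem=75
  op24 P2: load  L7 → I/S/O on L7; bus (none); mem=75
  op25 P1: load  L4 → O/S/I on L4; bus (none); mem=90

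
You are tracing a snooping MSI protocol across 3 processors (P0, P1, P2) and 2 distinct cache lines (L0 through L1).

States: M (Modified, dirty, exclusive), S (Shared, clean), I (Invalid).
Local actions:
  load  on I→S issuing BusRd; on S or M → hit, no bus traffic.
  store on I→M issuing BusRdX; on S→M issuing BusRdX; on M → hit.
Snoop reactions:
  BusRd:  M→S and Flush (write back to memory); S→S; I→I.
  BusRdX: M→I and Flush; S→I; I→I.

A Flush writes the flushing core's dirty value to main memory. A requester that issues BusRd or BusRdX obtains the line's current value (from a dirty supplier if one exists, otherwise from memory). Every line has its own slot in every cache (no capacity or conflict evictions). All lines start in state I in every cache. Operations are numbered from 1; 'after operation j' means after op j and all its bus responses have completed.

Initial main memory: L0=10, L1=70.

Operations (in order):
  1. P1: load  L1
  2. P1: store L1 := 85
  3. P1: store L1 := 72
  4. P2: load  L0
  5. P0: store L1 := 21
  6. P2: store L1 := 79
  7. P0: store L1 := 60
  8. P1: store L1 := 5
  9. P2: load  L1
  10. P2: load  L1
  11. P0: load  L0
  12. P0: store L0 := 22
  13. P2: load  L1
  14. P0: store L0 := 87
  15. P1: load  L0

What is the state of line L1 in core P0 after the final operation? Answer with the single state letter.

  op1 P1: load  L1 → I/S/I on L1; bus BusRd; mem=70
  op2 P1: store L1 := 85 → I/M/I on L1; bus BusRdX; mem=70
  op3 P1: store L1 := 72 → I/M/I on L1; bus (none); mem=70
  op4 P2: load  L0 → I/I/S on L0; bus BusRd; mem=10
  op5 P0: store L1 := 21 → M/I/I on L1; bus BusRdX Flush; mem=72
  op6 P2: store L1 := 79 → I/I/M on L1; bus BusRdX Flush; mem=21
  op7 P0: store L1 := 60 → M/I/I on L1; bus BusRdX Flush; mem=79
  op8 P1: store L1 := 5 → I/M/I on L1; bus BusRdX Flush; mem=60
  op9 P2: load  L1 → I/S/S on L1; bus BusRd Flush; mem=5
  op10 P2: load  L1 → I/S/S on L1; bus (none); mem=5
  op11 P0: load  L0 → S/I/S on L0; bus BusRd; mem=10
  op12 P0: store L0 := 22 → M/I/I on L0; bus BusRdX; mem=10
  op13 P2: load  L1 → I/S/S on L1; bus (none); mem=5
  op14 P0: store L0 := 87 → M/I/I on L0; bus (none); mem=10
  op15 P1: load  L0 → S/S/I on L0; bus BusRd Flush; mem=87

state = I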